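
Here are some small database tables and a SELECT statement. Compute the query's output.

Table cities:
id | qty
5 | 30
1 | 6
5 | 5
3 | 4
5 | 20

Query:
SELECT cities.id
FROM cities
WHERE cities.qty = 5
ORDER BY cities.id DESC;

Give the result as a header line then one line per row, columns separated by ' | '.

== RESULT ==
cities.id
5

Derivation:
After WHERE (1 rows):
cities.id | cities.qty
5 | 5
After SELECT (1 rows):
cities.id
5
After ORDER BY (1 rows):
cities.id
5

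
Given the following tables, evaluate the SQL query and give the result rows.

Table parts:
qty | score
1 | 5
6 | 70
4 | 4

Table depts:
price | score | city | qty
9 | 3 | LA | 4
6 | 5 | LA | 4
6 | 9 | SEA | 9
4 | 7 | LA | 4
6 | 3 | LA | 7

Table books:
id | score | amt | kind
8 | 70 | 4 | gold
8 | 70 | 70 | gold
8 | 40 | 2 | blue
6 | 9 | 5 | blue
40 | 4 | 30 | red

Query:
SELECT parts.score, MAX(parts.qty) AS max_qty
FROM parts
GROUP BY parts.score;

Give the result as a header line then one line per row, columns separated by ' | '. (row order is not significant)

After GROUP BY (3 rows):
parts.score | max_qty
5 | 1
70 | 6
4 | 4

== RESULT ==
parts.score | max_qty
5 | 1
70 | 6
4 | 4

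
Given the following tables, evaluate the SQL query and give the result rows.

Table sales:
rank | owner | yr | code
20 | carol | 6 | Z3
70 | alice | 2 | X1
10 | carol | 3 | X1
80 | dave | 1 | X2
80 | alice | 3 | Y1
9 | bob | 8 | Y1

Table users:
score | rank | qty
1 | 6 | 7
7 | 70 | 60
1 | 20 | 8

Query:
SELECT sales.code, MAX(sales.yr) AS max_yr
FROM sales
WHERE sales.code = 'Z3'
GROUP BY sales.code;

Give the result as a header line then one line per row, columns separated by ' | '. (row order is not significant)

== RESULT ==
sales.code | max_yr
Z3 | 6

Derivation:
After WHERE (1 rows):
sales.rank | sales.owner | sales.yr | sales.code
20 | carol | 6 | Z3
After GROUP BY (1 rows):
sales.code | max_yr
Z3 | 6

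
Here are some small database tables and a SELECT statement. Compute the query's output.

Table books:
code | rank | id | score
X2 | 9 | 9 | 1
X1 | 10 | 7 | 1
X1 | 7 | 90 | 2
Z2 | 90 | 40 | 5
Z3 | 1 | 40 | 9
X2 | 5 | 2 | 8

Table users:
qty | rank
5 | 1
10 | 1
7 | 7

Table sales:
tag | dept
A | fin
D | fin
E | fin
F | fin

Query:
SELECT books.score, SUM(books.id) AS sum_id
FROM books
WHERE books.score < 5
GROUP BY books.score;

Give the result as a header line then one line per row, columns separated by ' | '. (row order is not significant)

After WHERE (3 rows):
books.code | books.rank | books.id | books.score
X2 | 9 | 9 | 1
X1 | 10 | 7 | 1
X1 | 7 | 90 | 2
After GROUP BY (2 rows):
books.score | sum_id
1 | 16
2 | 90

== RESULT ==
books.score | sum_id
1 | 16
2 | 90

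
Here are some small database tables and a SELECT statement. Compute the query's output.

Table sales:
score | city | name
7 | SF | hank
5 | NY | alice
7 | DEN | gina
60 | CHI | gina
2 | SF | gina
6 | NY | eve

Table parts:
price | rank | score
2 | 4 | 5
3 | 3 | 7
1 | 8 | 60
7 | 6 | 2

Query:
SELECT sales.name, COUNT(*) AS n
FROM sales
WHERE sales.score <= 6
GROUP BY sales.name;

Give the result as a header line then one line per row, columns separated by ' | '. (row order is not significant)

== RESULT ==
sales.name | n
alice | 1
gina | 1
eve | 1

Derivation:
After WHERE (3 rows):
sales.score | sales.city | sales.name
5 | NY | alice
2 | SF | gina
6 | NY | eve
After GROUP BY (3 rows):
sales.name | n
alice | 1
gina | 1
eve | 1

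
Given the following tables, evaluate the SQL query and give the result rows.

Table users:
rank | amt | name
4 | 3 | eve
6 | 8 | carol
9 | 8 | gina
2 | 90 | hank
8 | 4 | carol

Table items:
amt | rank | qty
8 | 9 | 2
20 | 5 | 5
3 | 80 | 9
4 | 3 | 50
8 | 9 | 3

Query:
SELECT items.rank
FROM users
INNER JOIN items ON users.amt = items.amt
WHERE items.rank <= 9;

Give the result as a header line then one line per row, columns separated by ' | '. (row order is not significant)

== RESULT ==
items.rank
9
9
9
9
3

Derivation:
After JOIN items (6 rows):
users.rank | users.amt | users.name | items.amt | items.rank | items.qty
4 | 3 | eve | 3 | 80 | 9
6 | 8 | carol | 8 | 9 | 2
6 | 8 | carol | 8 | 9 | 3
9 | 8 | gina | 8 | 9 | 2
9 | 8 | gina | 8 | 9 | 3
8 | 4 | carol | 4 | 3 | 50
After WHERE (5 rows):
users.rank | users.amt | users.name | items.amt | items.rank | items.qty
6 | 8 | carol | 8 | 9 | 2
6 | 8 | carol | 8 | 9 | 3
9 | 8 | gina | 8 | 9 | 2
9 | 8 | gina | 8 | 9 | 3
8 | 4 | carol | 4 | 3 | 50
After SELECT (5 rows):
items.rank
9
9
9
9
3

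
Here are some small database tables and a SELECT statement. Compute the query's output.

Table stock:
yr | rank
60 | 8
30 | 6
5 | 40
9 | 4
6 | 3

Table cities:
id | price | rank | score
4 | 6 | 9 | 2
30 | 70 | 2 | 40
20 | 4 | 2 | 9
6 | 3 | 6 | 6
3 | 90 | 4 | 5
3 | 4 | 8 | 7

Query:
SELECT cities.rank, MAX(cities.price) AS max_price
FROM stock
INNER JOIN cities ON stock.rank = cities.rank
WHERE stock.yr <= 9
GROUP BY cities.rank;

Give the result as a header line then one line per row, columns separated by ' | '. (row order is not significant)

== RESULT ==
cities.rank | max_price
4 | 90

Derivation:
After JOIN cities (3 rows):
stock.yr | stock.rank | cities.id | cities.price | cities.rank | cities.score
60 | 8 | 3 | 4 | 8 | 7
30 | 6 | 6 | 3 | 6 | 6
9 | 4 | 3 | 90 | 4 | 5
After WHERE (1 rows):
stock.yr | stock.rank | cities.id | cities.price | cities.rank | cities.score
9 | 4 | 3 | 90 | 4 | 5
After GROUP BY (1 rows):
cities.rank | max_price
4 | 90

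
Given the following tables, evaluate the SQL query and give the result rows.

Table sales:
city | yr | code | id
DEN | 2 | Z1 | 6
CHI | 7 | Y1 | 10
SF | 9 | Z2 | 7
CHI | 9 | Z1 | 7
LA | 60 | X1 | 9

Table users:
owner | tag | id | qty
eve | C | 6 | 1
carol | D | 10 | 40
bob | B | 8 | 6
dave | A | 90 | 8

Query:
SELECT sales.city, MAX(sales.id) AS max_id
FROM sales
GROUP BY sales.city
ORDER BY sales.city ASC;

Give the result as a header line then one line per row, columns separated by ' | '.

After GROUP BY (4 rows):
sales.city | max_id
DEN | 6
CHI | 10
SF | 7
LA | 9
After ORDER BY (4 rows):
sales.city | max_id
CHI | 10
DEN | 6
LA | 9
SF | 7

== RESULT ==
sales.city | max_id
CHI | 10
DEN | 6
LA | 9
SF | 7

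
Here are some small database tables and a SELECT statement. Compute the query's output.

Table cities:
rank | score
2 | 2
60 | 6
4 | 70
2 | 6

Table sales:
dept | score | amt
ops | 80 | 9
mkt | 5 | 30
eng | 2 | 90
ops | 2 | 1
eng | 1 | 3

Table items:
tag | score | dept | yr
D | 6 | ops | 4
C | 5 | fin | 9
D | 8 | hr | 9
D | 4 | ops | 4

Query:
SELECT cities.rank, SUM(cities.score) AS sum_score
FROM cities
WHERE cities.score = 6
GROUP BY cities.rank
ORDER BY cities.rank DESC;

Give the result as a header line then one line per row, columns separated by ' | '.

== RESULT ==
cities.rank | sum_score
60 | 6
2 | 6

Derivation:
After WHERE (2 rows):
cities.rank | cities.score
60 | 6
2 | 6
After GROUP BY (2 rows):
cities.rank | sum_score
60 | 6
2 | 6
After ORDER BY (2 rows):
cities.rank | sum_score
60 | 6
2 | 6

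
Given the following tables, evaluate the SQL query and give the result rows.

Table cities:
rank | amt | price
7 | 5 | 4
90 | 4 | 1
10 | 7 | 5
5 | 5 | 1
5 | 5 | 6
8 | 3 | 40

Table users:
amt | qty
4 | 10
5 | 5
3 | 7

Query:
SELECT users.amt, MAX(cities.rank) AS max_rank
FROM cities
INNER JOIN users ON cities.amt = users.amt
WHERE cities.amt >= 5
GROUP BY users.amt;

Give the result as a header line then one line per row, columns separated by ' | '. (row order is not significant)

== RESULT ==
users.amt | max_rank
5 | 7

Derivation:
After JOIN users (5 rows):
cities.rank | cities.amt | cities.price | users.amt | users.qty
7 | 5 | 4 | 5 | 5
90 | 4 | 1 | 4 | 10
5 | 5 | 1 | 5 | 5
5 | 5 | 6 | 5 | 5
8 | 3 | 40 | 3 | 7
After WHERE (3 rows):
cities.rank | cities.amt | cities.price | users.amt | users.qty
7 | 5 | 4 | 5 | 5
5 | 5 | 1 | 5 | 5
5 | 5 | 6 | 5 | 5
After GROUP BY (1 rows):
users.amt | max_rank
5 | 7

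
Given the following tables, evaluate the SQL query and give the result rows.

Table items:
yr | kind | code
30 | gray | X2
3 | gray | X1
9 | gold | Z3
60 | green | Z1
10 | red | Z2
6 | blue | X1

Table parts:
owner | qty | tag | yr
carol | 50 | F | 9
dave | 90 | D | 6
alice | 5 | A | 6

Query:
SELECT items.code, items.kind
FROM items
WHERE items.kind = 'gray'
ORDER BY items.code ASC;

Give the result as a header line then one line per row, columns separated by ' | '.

After WHERE (2 rows):
items.yr | items.kind | items.code
30 | gray | X2
3 | gray | X1
After SELECT (2 rows):
items.code | items.kind
X2 | gray
X1 | gray
After ORDER BY (2 rows):
items.code | items.kind
X1 | gray
X2 | gray

== RESULT ==
items.code | items.kind
X1 | gray
X2 | gray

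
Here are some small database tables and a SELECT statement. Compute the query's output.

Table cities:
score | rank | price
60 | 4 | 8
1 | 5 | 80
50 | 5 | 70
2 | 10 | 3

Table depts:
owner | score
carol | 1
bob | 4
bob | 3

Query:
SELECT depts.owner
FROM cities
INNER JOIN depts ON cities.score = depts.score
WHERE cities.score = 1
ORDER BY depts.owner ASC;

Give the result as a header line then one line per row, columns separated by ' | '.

== RESULT ==
depts.owner
carol

Derivation:
After JOIN depts (1 rows):
cities.score | cities.rank | cities.price | depts.owner | depts.score
1 | 5 | 80 | carol | 1
After WHERE (1 rows):
cities.score | cities.rank | cities.price | depts.owner | depts.score
1 | 5 | 80 | carol | 1
After SELECT (1 rows):
depts.owner
carol
After ORDER BY (1 rows):
depts.owner
carol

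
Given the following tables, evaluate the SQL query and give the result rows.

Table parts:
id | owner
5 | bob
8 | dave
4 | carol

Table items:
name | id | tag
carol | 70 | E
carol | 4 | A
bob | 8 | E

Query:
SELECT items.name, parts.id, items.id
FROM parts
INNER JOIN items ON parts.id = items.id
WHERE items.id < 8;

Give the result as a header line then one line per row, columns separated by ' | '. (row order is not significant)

== RESULT ==
items.name | parts.id | items.id
carol | 4 | 4

Derivation:
After JOIN items (2 rows):
parts.id | parts.owner | items.name | items.id | items.tag
8 | dave | bob | 8 | E
4 | carol | carol | 4 | A
After WHERE (1 rows):
parts.id | parts.owner | items.name | items.id | items.tag
4 | carol | carol | 4 | A
After SELECT (1 rows):
items.name | parts.id | items.id
carol | 4 | 4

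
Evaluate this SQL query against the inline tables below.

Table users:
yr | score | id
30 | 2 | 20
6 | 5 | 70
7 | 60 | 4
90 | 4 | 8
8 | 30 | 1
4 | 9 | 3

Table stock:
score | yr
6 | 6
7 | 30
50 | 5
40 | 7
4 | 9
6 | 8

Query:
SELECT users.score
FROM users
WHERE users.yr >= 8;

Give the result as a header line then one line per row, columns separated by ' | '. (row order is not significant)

After WHERE (3 rows):
users.yr | users.score | users.id
30 | 2 | 20
90 | 4 | 8
8 | 30 | 1
After SELECT (3 rows):
users.score
2
4
30

== RESULT ==
users.score
2
4
30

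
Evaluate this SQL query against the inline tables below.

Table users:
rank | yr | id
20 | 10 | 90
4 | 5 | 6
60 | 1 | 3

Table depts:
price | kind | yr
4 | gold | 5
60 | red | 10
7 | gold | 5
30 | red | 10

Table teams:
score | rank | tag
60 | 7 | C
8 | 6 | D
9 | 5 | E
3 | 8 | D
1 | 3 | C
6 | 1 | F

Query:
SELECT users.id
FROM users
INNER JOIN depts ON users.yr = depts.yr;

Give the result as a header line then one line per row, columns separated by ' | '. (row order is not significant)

After JOIN depts (4 rows):
users.rank | users.yr | users.id | depts.price | depts.kind | depts.yr
20 | 10 | 90 | 60 | red | 10
20 | 10 | 90 | 30 | red | 10
4 | 5 | 6 | 4 | gold | 5
4 | 5 | 6 | 7 | gold | 5
After SELECT (4 rows):
users.id
90
90
6
6

== RESULT ==
users.id
90
90
6
6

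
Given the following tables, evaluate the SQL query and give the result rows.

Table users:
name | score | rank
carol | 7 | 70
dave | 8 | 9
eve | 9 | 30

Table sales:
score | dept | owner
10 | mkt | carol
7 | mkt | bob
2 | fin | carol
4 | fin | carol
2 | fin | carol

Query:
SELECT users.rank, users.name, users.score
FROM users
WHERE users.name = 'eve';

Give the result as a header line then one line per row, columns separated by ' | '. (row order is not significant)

After WHERE (1 rows):
users.name | users.score | users.rank
eve | 9 | 30
After SELECT (1 rows):
users.rank | users.name | users.score
30 | eve | 9

== RESULT ==
users.rank | users.name | users.score
30 | eve | 9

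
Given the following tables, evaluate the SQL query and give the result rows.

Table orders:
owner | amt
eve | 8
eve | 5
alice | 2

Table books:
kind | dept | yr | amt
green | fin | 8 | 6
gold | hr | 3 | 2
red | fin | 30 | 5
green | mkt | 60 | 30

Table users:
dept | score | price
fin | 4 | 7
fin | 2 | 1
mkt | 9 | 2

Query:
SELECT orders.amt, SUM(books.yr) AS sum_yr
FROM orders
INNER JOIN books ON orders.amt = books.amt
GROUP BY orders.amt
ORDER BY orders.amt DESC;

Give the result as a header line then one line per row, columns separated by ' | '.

== RESULT ==
orders.amt | sum_yr
5 | 30
2 | 3

Derivation:
After JOIN books (2 rows):
orders.owner | orders.amt | books.kind | books.dept | books.yr | books.amt
eve | 5 | red | fin | 30 | 5
alice | 2 | gold | hr | 3 | 2
After GROUP BY (2 rows):
orders.amt | sum_yr
5 | 30
2 | 3
After ORDER BY (2 rows):
orders.amt | sum_yr
5 | 30
2 | 3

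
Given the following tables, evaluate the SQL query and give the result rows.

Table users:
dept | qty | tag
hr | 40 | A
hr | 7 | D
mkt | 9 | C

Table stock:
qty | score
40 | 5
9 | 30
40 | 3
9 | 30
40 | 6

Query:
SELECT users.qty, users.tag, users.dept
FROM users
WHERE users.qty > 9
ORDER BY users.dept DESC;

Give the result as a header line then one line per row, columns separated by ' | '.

After WHERE (1 rows):
users.dept | users.qty | users.tag
hr | 40 | A
After SELECT (1 rows):
users.qty | users.tag | users.dept
40 | A | hr
After ORDER BY (1 rows):
users.qty | users.tag | users.dept
40 | A | hr

== RESULT ==
users.qty | users.tag | users.dept
40 | A | hr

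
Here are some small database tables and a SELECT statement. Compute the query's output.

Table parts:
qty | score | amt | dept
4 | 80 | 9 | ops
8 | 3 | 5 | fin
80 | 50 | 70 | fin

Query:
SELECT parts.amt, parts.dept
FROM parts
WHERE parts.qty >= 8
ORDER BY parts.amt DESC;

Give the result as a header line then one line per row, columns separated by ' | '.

After WHERE (2 rows):
parts.qty | parts.score | parts.amt | parts.dept
8 | 3 | 5 | fin
80 | 50 | 70 | fin
After SELECT (2 rows):
parts.amt | parts.dept
5 | fin
70 | fin
After ORDER BY (2 rows):
parts.amt | parts.dept
70 | fin
5 | fin

== RESULT ==
parts.amt | parts.dept
70 | fin
5 | fin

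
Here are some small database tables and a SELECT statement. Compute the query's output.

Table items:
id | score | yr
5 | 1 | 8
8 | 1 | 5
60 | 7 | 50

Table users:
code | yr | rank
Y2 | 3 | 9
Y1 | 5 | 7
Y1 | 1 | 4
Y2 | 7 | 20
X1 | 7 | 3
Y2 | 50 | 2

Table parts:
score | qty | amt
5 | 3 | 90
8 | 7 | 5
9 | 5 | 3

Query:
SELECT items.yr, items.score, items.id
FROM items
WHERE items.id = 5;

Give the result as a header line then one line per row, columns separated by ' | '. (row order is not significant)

After WHERE (1 rows):
items.id | items.score | items.yr
5 | 1 | 8
After SELECT (1 rows):
items.yr | items.score | items.id
8 | 1 | 5

== RESULT ==
items.yr | items.score | items.id
8 | 1 | 5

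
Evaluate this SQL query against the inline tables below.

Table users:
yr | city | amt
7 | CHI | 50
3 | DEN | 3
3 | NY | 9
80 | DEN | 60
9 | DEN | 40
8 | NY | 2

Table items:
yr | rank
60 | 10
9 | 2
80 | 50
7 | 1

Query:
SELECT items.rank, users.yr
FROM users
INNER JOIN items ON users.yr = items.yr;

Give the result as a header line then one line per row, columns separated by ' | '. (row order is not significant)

== RESULT ==
items.rank | users.yr
1 | 7
50 | 80
2 | 9

Derivation:
After JOIN items (3 rows):
users.yr | users.city | users.amt | items.yr | items.rank
7 | CHI | 50 | 7 | 1
80 | DEN | 60 | 80 | 50
9 | DEN | 40 | 9 | 2
After SELECT (3 rows):
items.rank | users.yr
1 | 7
50 | 80
2 | 9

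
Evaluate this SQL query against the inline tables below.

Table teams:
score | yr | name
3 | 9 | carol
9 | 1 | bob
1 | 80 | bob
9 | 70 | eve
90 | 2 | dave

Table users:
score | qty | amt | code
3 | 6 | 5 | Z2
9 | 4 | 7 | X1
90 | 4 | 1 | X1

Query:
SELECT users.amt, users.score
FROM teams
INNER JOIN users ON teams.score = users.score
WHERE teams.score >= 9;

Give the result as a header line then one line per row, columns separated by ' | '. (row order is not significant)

== RESULT ==
users.amt | users.score
7 | 9
7 | 9
1 | 90

Derivation:
After JOIN users (4 rows):
teams.score | teams.yr | teams.name | users.score | users.qty | users.amt | users.code
3 | 9 | carol | 3 | 6 | 5 | Z2
9 | 1 | bob | 9 | 4 | 7 | X1
9 | 70 | eve | 9 | 4 | 7 | X1
90 | 2 | dave | 90 | 4 | 1 | X1
After WHERE (3 rows):
teams.score | teams.yr | teams.name | users.score | users.qty | users.amt | users.code
9 | 1 | bob | 9 | 4 | 7 | X1
9 | 70 | eve | 9 | 4 | 7 | X1
90 | 2 | dave | 90 | 4 | 1 | X1
After SELECT (3 rows):
users.amt | users.score
7 | 9
7 | 9
1 | 90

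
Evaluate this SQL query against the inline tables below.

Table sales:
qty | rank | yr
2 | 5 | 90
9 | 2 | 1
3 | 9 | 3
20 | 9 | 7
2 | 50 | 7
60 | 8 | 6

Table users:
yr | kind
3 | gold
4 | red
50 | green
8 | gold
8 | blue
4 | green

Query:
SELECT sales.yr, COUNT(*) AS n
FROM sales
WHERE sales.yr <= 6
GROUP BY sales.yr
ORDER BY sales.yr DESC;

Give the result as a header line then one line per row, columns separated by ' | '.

After WHERE (3 rows):
sales.qty | sales.rank | sales.yr
9 | 2 | 1
3 | 9 | 3
60 | 8 | 6
After GROUP BY (3 rows):
sales.yr | n
1 | 1
3 | 1
6 | 1
After ORDER BY (3 rows):
sales.yr | n
6 | 1
3 | 1
1 | 1

== RESULT ==
sales.yr | n
6 | 1
3 | 1
1 | 1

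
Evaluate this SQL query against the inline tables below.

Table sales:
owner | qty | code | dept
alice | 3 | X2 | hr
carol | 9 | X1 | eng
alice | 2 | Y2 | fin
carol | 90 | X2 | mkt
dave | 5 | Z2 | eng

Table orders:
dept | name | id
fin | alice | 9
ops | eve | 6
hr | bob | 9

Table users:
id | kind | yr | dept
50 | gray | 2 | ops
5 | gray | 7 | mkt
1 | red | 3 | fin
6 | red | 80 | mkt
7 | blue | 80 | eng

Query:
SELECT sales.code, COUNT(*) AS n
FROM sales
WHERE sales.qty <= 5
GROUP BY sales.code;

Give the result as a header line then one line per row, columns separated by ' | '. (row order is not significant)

After WHERE (3 rows):
sales.owner | sales.qty | sales.code | sales.dept
alice | 3 | X2 | hr
alice | 2 | Y2 | fin
dave | 5 | Z2 | eng
After GROUP BY (3 rows):
sales.code | n
X2 | 1
Y2 | 1
Z2 | 1

== RESULT ==
sales.code | n
X2 | 1
Y2 | 1
Z2 | 1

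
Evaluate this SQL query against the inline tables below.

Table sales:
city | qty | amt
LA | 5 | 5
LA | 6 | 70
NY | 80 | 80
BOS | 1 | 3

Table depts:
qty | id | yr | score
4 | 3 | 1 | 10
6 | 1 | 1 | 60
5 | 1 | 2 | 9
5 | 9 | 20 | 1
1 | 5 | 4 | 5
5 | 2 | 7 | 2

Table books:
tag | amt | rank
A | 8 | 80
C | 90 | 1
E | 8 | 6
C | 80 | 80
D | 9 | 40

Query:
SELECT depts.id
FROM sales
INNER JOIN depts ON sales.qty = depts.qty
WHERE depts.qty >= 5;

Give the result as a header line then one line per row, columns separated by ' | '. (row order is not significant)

After JOIN depts (5 rows):
sales.city | sales.qty | sales.amt | depts.qty | depts.id | depts.yr | depts.score
LA | 5 | 5 | 5 | 1 | 2 | 9
LA | 5 | 5 | 5 | 9 | 20 | 1
LA | 5 | 5 | 5 | 2 | 7 | 2
LA | 6 | 70 | 6 | 1 | 1 | 60
BOS | 1 | 3 | 1 | 5 | 4 | 5
After WHERE (4 rows):
sales.city | sales.qty | sales.amt | depts.qty | depts.id | depts.yr | depts.score
LA | 5 | 5 | 5 | 1 | 2 | 9
LA | 5 | 5 | 5 | 9 | 20 | 1
LA | 5 | 5 | 5 | 2 | 7 | 2
LA | 6 | 70 | 6 | 1 | 1 | 60
After SELECT (4 rows):
depts.id
1
9
2
1

== RESULT ==
depts.id
1
9
2
1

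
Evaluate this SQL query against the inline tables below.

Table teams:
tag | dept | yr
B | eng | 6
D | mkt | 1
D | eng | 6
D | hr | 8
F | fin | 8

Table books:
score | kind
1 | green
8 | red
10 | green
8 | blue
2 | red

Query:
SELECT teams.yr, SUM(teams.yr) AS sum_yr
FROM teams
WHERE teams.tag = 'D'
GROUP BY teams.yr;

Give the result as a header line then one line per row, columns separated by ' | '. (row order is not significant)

After WHERE (3 rows):
teams.tag | teams.dept | teams.yr
D | mkt | 1
D | eng | 6
D | hr | 8
After GROUP BY (3 rows):
teams.yr | sum_yr
1 | 1
6 | 6
8 | 8

== RESULT ==
teams.yr | sum_yr
1 | 1
6 | 6
8 | 8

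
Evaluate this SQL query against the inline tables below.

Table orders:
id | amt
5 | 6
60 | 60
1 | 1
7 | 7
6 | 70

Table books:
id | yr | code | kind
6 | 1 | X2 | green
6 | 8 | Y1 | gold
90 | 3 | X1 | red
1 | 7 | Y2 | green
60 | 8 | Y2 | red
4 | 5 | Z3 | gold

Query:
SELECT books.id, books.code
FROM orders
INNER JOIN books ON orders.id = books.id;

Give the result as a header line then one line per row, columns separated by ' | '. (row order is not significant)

After JOIN books (4 rows):
orders.id | orders.amt | books.id | books.yr | books.code | books.kind
60 | 60 | 60 | 8 | Y2 | red
1 | 1 | 1 | 7 | Y2 | green
6 | 70 | 6 | 1 | X2 | green
6 | 70 | 6 | 8 | Y1 | gold
After SELECT (4 rows):
books.id | books.code
60 | Y2
1 | Y2
6 | X2
6 | Y1

== RESULT ==
books.id | books.code
60 | Y2
1 | Y2
6 | X2
6 | Y1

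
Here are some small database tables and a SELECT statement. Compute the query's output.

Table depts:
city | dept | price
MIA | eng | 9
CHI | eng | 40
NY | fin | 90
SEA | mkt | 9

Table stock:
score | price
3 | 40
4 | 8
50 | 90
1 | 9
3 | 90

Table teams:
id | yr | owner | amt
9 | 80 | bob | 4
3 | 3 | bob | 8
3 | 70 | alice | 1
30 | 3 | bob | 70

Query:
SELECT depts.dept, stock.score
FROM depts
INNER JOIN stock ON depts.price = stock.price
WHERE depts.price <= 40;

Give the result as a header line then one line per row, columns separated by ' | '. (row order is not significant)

After JOIN stock (5 rows):
depts.city | depts.dept | depts.price | stock.score | stock.price
MIA | eng | 9 | 1 | 9
CHI | eng | 40 | 3 | 40
NY | fin | 90 | 50 | 90
NY | fin | 90 | 3 | 90
SEA | mkt | 9 | 1 | 9
After WHERE (3 rows):
depts.city | depts.dept | depts.price | stock.score | stock.price
MIA | eng | 9 | 1 | 9
CHI | eng | 40 | 3 | 40
SEA | mkt | 9 | 1 | 9
After SELECT (3 rows):
depts.dept | stock.score
eng | 1
eng | 3
mkt | 1

== RESULT ==
depts.dept | stock.score
eng | 1
eng | 3
mkt | 1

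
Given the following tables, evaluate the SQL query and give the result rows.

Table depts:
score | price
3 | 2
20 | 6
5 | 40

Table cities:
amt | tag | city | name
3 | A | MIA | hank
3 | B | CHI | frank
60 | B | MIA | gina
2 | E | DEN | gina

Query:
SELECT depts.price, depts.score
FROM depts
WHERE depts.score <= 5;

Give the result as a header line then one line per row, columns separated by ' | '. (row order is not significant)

== RESULT ==
depts.price | depts.score
2 | 3
40 | 5

Derivation:
After WHERE (2 rows):
depts.score | depts.price
3 | 2
5 | 40
After SELECT (2 rows):
depts.price | depts.score
2 | 3
40 | 5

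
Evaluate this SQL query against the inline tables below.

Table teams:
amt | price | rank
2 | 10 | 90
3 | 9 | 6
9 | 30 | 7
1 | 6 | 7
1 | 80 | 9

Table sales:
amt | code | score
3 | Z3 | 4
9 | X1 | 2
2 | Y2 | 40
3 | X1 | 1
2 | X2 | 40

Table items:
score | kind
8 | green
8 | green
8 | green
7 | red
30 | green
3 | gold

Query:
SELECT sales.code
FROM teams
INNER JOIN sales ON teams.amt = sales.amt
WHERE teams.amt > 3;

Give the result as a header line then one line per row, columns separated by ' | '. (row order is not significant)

== RESULT ==
sales.code
X1

Derivation:
After JOIN sales (5 rows):
teams.amt | teams.price | teams.rank | sales.amt | sales.code | sales.score
2 | 10 | 90 | 2 | Y2 | 40
2 | 10 | 90 | 2 | X2 | 40
3 | 9 | 6 | 3 | Z3 | 4
3 | 9 | 6 | 3 | X1 | 1
9 | 30 | 7 | 9 | X1 | 2
After WHERE (1 rows):
teams.amt | teams.price | teams.rank | sales.amt | sales.code | sales.score
9 | 30 | 7 | 9 | X1 | 2
After SELECT (1 rows):
sales.code
X1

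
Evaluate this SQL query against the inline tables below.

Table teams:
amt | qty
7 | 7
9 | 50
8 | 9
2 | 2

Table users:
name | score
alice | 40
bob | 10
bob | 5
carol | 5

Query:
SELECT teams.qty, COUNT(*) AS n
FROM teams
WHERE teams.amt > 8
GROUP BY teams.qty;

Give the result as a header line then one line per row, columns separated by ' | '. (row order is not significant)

== RESULT ==
teams.qty | n
50 | 1

Derivation:
After WHERE (1 rows):
teams.amt | teams.qty
9 | 50
After GROUP BY (1 rows):
teams.qty | n
50 | 1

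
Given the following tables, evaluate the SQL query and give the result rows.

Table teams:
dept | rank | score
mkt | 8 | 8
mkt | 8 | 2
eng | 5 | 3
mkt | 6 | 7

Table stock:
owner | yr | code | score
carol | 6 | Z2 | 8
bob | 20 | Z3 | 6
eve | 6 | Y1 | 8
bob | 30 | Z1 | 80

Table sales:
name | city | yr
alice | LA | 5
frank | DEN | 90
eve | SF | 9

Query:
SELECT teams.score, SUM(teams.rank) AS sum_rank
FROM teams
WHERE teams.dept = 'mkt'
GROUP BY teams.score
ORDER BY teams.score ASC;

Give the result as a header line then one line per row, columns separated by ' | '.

== RESULT ==
teams.score | sum_rank
2 | 8
7 | 6
8 | 8

Derivation:
After WHERE (3 rows):
teams.dept | teams.rank | teams.score
mkt | 8 | 8
mkt | 8 | 2
mkt | 6 | 7
After GROUP BY (3 rows):
teams.score | sum_rank
8 | 8
2 | 8
7 | 6
After ORDER BY (3 rows):
teams.score | sum_rank
2 | 8
7 | 6
8 | 8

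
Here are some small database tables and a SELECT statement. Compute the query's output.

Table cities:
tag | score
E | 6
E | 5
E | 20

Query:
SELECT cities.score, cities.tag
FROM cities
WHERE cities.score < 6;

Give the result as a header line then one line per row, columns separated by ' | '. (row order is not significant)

== RESULT ==
cities.score | cities.tag
5 | E

Derivation:
After WHERE (1 rows):
cities.tag | cities.score
E | 5
After SELECT (1 rows):
cities.score | cities.tag
5 | E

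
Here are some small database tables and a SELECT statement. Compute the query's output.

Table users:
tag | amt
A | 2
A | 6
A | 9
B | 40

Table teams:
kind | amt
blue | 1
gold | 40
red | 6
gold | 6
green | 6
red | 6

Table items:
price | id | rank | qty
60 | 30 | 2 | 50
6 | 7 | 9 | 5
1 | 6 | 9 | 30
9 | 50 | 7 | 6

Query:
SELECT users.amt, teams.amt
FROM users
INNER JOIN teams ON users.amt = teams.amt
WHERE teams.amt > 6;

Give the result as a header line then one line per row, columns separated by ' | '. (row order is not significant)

After JOIN teams (5 rows):
users.tag | users.amt | teams.kind | teams.amt
A | 6 | red | 6
A | 6 | gold | 6
A | 6 | green | 6
A | 6 | red | 6
B | 40 | gold | 40
After WHERE (1 rows):
users.tag | users.amt | teams.kind | teams.amt
B | 40 | gold | 40
After SELECT (1 rows):
users.amt | teams.amt
40 | 40

== RESULT ==
users.amt | teams.amt
40 | 40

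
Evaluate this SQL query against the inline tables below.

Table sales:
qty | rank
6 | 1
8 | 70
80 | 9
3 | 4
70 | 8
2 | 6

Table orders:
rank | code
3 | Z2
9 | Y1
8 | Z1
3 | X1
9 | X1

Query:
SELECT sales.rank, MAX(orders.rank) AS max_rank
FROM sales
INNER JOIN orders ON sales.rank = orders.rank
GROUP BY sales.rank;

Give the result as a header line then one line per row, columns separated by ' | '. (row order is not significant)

After JOIN orders (3 rows):
sales.qty | sales.rank | orders.rank | orders.code
80 | 9 | 9 | Y1
80 | 9 | 9 | X1
70 | 8 | 8 | Z1
After GROUP BY (2 rows):
sales.rank | max_rank
9 | 9
8 | 8

== RESULT ==
sales.rank | max_rank
9 | 9
8 | 8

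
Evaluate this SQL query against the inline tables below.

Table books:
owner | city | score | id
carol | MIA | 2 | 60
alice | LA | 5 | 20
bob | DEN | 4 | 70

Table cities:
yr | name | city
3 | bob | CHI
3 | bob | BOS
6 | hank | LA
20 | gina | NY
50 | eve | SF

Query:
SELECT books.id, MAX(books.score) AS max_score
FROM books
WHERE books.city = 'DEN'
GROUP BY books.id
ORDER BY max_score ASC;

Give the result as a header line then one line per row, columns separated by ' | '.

== RESULT ==
books.id | max_score
70 | 4

Derivation:
After WHERE (1 rows):
books.owner | books.city | books.score | books.id
bob | DEN | 4 | 70
After GROUP BY (1 rows):
books.id | max_score
70 | 4
After ORDER BY (1 rows):
books.id | max_score
70 | 4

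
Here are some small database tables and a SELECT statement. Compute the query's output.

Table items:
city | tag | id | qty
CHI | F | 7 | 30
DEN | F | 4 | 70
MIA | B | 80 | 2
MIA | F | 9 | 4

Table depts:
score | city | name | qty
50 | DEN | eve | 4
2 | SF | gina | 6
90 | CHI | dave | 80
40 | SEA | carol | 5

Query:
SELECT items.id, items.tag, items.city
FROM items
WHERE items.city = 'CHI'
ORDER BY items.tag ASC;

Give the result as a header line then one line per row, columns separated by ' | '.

After WHERE (1 rows):
items.city | items.tag | items.id | items.qty
CHI | F | 7 | 30
After SELECT (1 rows):
items.id | items.tag | items.city
7 | F | CHI
After ORDER BY (1 rows):
items.id | items.tag | items.city
7 | F | CHI

== RESULT ==
items.id | items.tag | items.city
7 | F | CHI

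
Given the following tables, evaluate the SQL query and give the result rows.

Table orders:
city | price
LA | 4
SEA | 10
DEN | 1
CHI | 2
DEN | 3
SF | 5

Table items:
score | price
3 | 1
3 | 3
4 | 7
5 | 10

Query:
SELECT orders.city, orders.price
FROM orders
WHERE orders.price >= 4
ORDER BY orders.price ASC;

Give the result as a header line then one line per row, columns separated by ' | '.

After WHERE (3 rows):
orders.city | orders.price
LA | 4
SEA | 10
SF | 5
After SELECT (3 rows):
orders.city | orders.price
LA | 4
SEA | 10
SF | 5
After ORDER BY (3 rows):
orders.city | orders.price
LA | 4
SF | 5
SEA | 10

== RESULT ==
orders.city | orders.price
LA | 4
SF | 5
SEA | 10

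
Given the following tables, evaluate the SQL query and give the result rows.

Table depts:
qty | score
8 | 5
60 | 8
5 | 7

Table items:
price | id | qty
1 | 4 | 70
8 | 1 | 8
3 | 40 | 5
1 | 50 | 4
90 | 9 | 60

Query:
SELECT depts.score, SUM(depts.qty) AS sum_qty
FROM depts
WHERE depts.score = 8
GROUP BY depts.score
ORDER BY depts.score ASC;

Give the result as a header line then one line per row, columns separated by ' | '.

== RESULT ==
depts.score | sum_qty
8 | 60

Derivation:
After WHERE (1 rows):
depts.qty | depts.score
60 | 8
After GROUP BY (1 rows):
depts.score | sum_qty
8 | 60
After ORDER BY (1 rows):
depts.score | sum_qty
8 | 60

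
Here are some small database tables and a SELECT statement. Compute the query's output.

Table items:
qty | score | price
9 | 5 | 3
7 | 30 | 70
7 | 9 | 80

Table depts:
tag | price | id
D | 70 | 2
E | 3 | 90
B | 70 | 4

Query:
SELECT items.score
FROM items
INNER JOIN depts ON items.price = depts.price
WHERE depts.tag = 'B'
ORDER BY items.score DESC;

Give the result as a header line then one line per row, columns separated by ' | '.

After JOIN depts (3 rows):
items.qty | items.score | items.price | depts.tag | depts.price | depts.id
9 | 5 | 3 | E | 3 | 90
7 | 30 | 70 | D | 70 | 2
7 | 30 | 70 | B | 70 | 4
After WHERE (1 rows):
items.qty | items.score | items.price | depts.tag | depts.price | depts.id
7 | 30 | 70 | B | 70 | 4
After SELECT (1 rows):
items.score
30
After ORDER BY (1 rows):
items.score
30

== RESULT ==
items.score
30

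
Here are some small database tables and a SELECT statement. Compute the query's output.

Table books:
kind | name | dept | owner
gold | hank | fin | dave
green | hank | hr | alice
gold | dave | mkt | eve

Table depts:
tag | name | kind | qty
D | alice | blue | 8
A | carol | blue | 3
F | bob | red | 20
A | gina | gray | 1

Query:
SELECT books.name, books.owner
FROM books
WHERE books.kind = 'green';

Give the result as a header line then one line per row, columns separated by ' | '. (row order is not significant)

== RESULT ==
books.name | books.owner
hank | alice

Derivation:
After WHERE (1 rows):
books.kind | books.name | books.dept | books.owner
green | hank | hr | alice
After SELECT (1 rows):
books.name | books.owner
hank | alice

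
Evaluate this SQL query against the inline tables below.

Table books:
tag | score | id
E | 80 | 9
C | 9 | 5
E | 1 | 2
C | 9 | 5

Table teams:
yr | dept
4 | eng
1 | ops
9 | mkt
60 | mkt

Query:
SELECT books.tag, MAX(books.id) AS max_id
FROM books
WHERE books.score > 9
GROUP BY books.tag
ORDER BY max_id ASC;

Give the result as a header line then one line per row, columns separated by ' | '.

== RESULT ==
books.tag | max_id
E | 9

Derivation:
After WHERE (1 rows):
books.tag | books.score | books.id
E | 80 | 9
After GROUP BY (1 rows):
books.tag | max_id
E | 9
After ORDER BY (1 rows):
books.tag | max_id
E | 9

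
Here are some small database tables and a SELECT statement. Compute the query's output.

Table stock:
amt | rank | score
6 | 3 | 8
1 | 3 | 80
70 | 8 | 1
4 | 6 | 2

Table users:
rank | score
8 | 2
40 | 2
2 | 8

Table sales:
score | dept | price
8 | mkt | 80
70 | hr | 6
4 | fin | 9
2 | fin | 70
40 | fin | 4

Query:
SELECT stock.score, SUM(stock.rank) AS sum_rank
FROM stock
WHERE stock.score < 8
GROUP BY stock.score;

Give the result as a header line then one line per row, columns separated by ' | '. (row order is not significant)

After WHERE (2 rows):
stock.amt | stock.rank | stock.score
70 | 8 | 1
4 | 6 | 2
After GROUP BY (2 rows):
stock.score | sum_rank
1 | 8
2 | 6

== RESULT ==
stock.score | sum_rank
1 | 8
2 | 6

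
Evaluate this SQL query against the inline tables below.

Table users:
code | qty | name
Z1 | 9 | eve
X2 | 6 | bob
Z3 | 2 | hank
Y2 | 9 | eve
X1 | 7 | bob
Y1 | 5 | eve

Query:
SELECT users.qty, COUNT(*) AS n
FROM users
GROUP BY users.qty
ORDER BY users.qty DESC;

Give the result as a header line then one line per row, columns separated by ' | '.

After GROUP BY (5 rows):
users.qty | n
9 | 2
6 | 1
2 | 1
7 | 1
5 | 1
After ORDER BY (5 rows):
users.qty | n
9 | 2
7 | 1
6 | 1
5 | 1
2 | 1

== RESULT ==
users.qty | n
9 | 2
7 | 1
6 | 1
5 | 1
2 | 1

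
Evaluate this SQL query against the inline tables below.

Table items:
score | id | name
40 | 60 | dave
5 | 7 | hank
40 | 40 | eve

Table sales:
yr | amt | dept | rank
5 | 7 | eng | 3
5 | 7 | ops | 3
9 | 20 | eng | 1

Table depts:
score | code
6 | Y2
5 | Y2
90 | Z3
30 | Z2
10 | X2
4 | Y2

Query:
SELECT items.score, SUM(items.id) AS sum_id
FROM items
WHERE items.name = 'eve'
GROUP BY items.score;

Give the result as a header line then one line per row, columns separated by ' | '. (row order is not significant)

After WHERE (1 rows):
items.score | items.id | items.name
40 | 40 | eve
After GROUP BY (1 rows):
items.score | sum_id
40 | 40

== RESULT ==
items.score | sum_id
40 | 40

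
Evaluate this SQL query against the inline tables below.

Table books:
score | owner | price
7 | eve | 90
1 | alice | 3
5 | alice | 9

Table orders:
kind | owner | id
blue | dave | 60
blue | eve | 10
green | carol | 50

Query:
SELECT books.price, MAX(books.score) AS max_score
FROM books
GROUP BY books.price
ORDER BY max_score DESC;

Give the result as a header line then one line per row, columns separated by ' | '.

== RESULT ==
books.price | max_score
90 | 7
9 | 5
3 | 1

Derivation:
After GROUP BY (3 rows):
books.price | max_score
90 | 7
3 | 1
9 | 5
After ORDER BY (3 rows):
books.price | max_score
90 | 7
9 | 5
3 | 1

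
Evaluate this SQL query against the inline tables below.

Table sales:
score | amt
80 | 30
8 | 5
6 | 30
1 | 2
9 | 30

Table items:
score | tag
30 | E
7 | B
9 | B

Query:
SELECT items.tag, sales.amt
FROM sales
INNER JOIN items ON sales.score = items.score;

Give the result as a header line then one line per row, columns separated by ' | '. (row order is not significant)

After JOIN items (1 rows):
sales.score | sales.amt | items.score | items.tag
9 | 30 | 9 | B
After SELECT (1 rows):
items.tag | sales.amt
B | 30

== RESULT ==
items.tag | sales.amt
B | 30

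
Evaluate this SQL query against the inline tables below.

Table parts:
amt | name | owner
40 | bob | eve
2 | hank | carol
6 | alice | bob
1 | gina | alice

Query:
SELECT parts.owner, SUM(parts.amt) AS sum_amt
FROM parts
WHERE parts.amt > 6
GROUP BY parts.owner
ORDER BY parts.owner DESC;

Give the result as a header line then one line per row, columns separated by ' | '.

== RESULT ==
parts.owner | sum_amt
eve | 40

Derivation:
After WHERE (1 rows):
parts.amt | parts.name | parts.owner
40 | bob | eve
After GROUP BY (1 rows):
parts.owner | sum_amt
eve | 40
After ORDER BY (1 rows):
parts.owner | sum_amt
eve | 40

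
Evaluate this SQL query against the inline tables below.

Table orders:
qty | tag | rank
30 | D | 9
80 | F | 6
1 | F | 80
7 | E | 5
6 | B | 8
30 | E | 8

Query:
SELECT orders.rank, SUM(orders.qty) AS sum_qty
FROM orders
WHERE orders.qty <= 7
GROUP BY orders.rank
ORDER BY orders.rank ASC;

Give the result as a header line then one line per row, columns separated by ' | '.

== RESULT ==
orders.rank | sum_qty
5 | 7
8 | 6
80 | 1

Derivation:
After WHERE (3 rows):
orders.qty | orders.tag | orders.rank
1 | F | 80
7 | E | 5
6 | B | 8
After GROUP BY (3 rows):
orders.rank | sum_qty
80 | 1
5 | 7
8 | 6
After ORDER BY (3 rows):
orders.rank | sum_qty
5 | 7
8 | 6
80 | 1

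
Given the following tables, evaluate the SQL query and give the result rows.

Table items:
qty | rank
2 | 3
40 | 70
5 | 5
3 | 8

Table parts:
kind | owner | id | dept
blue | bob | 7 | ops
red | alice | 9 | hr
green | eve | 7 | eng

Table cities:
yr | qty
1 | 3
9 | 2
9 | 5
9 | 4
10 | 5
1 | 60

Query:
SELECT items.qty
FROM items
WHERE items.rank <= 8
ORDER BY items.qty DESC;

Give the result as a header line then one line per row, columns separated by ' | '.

== RESULT ==
items.qty
5
3
2

Derivation:
After WHERE (3 rows):
items.qty | items.rank
2 | 3
5 | 5
3 | 8
After SELECT (3 rows):
items.qty
2
5
3
After ORDER BY (3 rows):
items.qty
5
3
2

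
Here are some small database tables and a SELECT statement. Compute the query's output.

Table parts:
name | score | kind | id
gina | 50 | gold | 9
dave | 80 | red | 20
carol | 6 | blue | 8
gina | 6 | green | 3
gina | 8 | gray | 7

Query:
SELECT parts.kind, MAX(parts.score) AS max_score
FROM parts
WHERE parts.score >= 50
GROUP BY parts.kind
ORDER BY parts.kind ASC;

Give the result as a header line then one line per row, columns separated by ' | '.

After WHERE (2 rows):
parts.name | parts.score | parts.kind | parts.id
gina | 50 | gold | 9
dave | 80 | red | 20
After GROUP BY (2 rows):
parts.kind | max_score
gold | 50
red | 80
After ORDER BY (2 rows):
parts.kind | max_score
gold | 50
red | 80

== RESULT ==
parts.kind | max_score
gold | 50
red | 80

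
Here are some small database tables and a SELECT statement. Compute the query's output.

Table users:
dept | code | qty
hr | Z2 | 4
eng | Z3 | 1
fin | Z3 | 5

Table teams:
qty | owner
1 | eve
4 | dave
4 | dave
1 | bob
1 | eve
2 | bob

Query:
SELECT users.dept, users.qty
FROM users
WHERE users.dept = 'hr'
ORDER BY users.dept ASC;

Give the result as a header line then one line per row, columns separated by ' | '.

After WHERE (1 rows):
users.dept | users.code | users.qty
hr | Z2 | 4
After SELECT (1 rows):
users.dept | users.qty
hr | 4
After ORDER BY (1 rows):
users.dept | users.qty
hr | 4

== RESULT ==
users.dept | users.qty
hr | 4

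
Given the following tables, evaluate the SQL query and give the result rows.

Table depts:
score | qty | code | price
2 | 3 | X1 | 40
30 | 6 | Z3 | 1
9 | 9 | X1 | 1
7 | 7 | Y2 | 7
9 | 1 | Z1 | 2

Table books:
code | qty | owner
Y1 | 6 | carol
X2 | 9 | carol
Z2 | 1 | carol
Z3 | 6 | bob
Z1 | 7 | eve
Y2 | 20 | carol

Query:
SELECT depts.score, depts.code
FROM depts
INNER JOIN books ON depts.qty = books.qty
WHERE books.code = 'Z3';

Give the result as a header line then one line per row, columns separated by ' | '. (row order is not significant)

== RESULT ==
depts.score | depts.code
30 | Z3

Derivation:
After JOIN books (5 rows):
depts.score | depts.qty | depts.code | depts.price | books.code | books.qty | books.owner
30 | 6 | Z3 | 1 | Y1 | 6 | carol
30 | 6 | Z3 | 1 | Z3 | 6 | bob
9 | 9 | X1 | 1 | X2 | 9 | carol
7 | 7 | Y2 | 7 | Z1 | 7 | eve
9 | 1 | Z1 | 2 | Z2 | 1 | carol
After WHERE (1 rows):
depts.score | depts.qty | depts.code | depts.price | books.code | books.qty | books.owner
30 | 6 | Z3 | 1 | Z3 | 6 | bob
After SELECT (1 rows):
depts.score | depts.code
30 | Z3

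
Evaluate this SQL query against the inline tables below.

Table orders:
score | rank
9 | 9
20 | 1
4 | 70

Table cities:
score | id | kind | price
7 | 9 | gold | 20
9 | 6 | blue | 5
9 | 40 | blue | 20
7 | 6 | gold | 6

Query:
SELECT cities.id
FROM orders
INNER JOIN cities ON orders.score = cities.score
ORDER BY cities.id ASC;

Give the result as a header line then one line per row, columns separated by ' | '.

After JOIN cities (2 rows):
orders.score | orders.rank | cities.score | cities.id | cities.kind | cities.price
9 | 9 | 9 | 6 | blue | 5
9 | 9 | 9 | 40 | blue | 20
After SELECT (2 rows):
cities.id
6
40
After ORDER BY (2 rows):
cities.id
6
40

== RESULT ==
cities.id
6
40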